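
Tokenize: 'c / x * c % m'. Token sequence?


Scan left to right, longest-match per lexeme
Tokens: ID(c), OP(/), ID(x), OP(*), ID(c), OP(%), ID(m)


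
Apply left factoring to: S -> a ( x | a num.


Common prefix: 'a'
Factored: S -> a S', S' -> ( x | num


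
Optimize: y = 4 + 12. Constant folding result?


4 + 12 = 16 at compile time
Optimized: y = 16


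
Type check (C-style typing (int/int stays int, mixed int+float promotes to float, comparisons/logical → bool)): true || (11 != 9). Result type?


Operand types: bool || bool
Rule: logical operators take bool operands and yield bool
Result type: bool


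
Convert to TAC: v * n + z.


Break into single-operator statements:
t1 = v * n
t2 = t1 + z


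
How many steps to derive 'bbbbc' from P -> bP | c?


Derivation: P => bP => bbP => bbbP => bbbbP => bbbbc
Steps: 5


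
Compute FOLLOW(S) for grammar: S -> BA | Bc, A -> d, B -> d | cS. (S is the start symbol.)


$ ∈ FOLLOW(S). For each A -> αBβ: add FIRST(β)\{ε} to FOLLOW(B); if β nullable, add FOLLOW(A).
FOLLOW(S) = {$, c, d}


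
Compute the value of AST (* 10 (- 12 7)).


Evaluate inner: (- 12 7) = 5
Evaluate root: (* 10 5) = 50
Result: 50


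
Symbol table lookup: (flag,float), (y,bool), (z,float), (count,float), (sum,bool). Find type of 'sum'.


Lookup 'sum' → type bool


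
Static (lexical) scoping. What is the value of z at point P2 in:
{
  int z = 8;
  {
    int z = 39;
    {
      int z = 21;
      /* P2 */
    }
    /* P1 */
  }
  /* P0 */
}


z declared in the same block as P2
z = 21


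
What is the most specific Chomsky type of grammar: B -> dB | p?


Right-linear: every RHS is a terminal or a terminal followed by one nonterminal
Classification: Type 3 (Regular)


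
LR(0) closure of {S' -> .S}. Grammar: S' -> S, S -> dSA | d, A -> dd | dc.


Start: S' -> .S
For each item with dot before a nonterminal B, add B -> .γ for every B-production
Closure: [S' -> .S, S -> .dSA, S -> .d]


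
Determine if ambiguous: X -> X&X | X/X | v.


'v&v/v' has two parse trees (no precedence encoded between & and /)
Ambiguous


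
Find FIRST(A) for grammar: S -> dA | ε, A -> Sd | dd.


Per alternative of A: FIRST(Sd) = {d}; FIRST(dd) = {d}
FIRST(A) = {d}


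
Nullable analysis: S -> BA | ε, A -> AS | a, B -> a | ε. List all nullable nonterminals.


A nonterminal is nullable iff some alternative derives ε (directly, or every symbol in it is nullable)
Nullable: {B, S}


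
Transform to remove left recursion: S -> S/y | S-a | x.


Left-recursive alternatives: S/y, S-a; non-recursive: x
Introduce S': S -> xS', S' -> /yS' | -aS' | ε


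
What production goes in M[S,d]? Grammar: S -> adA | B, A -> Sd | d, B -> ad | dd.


For [S, d]: 'd' ∈ FIRST(B)
Entry: S -> B


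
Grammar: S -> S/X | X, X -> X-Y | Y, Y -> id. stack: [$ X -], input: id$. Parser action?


no handle; shift 'id'
Action: shift


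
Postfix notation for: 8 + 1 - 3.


Left to right (same or higher precedence on left)
Postfix: 8 1 + 3 -


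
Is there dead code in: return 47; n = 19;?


statement follows a return and is unreachable
Dead: 'n = 19'


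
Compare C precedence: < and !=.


'<' is relational (level 7); '!=' is equality (level 6)
Higher level binds tighter
'<' has higher precedence than '!='


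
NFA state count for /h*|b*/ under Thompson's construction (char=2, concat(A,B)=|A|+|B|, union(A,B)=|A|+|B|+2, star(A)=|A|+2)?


Syntax tree has 2 char leaf(s), 1 union(s), 2 star(s)
chars contribute 2×2 = 4; each union adds +2; each star adds +2
Total: 4 + 2 + 4 = 10 states


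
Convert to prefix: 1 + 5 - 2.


left-to-right (same/higher precedence on left): tree is (- (+ 1 5) 2)
Prefix: - + 1 5 2


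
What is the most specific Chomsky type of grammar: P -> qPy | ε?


Single nonterminal LHS, but q^n y^n is not regular
Classification: Type 2 (Context-Free)


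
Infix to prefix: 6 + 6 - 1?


left-to-right (same/higher precedence on left): tree is (- (+ 6 6) 1)
Prefix: - + 6 6 1


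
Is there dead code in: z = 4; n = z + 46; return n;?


z is read by n's definition; n is returned
No dead code


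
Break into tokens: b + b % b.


Scan left to right, longest-match per lexeme
Tokens: ID(b), OP(+), ID(b), OP(%), ID(b)


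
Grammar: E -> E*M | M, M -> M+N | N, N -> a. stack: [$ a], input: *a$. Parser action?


'a' on top is the handle for N -> a
Action: reduce (N -> a)


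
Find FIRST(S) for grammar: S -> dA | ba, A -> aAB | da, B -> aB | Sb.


Per alternative of S: FIRST(dA) = {d}; FIRST(ba) = {b}
FIRST(S) = {b, d}


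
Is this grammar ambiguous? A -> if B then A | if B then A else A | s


dangling else: 'if B then if B then s else s' parses two ways
Ambiguous


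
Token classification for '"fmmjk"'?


Pattern: double-quoted sequence
Type: STRING_LITERAL


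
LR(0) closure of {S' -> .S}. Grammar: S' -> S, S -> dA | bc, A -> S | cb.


Start: S' -> .S
For each item with dot before a nonterminal B, add B -> .γ for every B-production
Closure: [S' -> .S, S -> .dA, S -> .bc]


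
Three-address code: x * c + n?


Break into single-operator statements:
t1 = x * c
t2 = t1 + n


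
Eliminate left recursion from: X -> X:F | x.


Left-recursive alternatives: X:F; non-recursive: x
Introduce X': X -> xX', X' -> :FX' | ε


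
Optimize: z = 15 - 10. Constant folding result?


15 - 10 = 5 at compile time
Optimized: z = 5


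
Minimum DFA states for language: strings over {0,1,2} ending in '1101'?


Track the longest suffix of input matching a prefix of '1101': 5 classes (prefixes of length 0..4)
Minimal DFA: 5 states


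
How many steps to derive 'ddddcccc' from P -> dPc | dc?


Derivation: P => dPc => ddPcc => dddPccc => ddddcccc
Steps: 4


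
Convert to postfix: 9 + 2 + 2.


Left to right (same or higher precedence on left)
Postfix: 9 2 + 2 +


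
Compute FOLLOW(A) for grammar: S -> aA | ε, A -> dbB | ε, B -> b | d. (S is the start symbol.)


$ ∈ FOLLOW(S). For each A -> αBβ: add FIRST(β)\{ε} to FOLLOW(B); if β nullable, add FOLLOW(A).
FOLLOW(A) = {$}


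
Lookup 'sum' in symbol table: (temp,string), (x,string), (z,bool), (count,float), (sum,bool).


Lookup 'sum' → type bool


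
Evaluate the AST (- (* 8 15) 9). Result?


Evaluate inner: (* 8 15) = 120
Evaluate root: (- 120 9) = 111
Result: 111


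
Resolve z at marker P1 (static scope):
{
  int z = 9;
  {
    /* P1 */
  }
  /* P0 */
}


P1's block does not declare z; resolves to the enclosing declaration at depth 0
z = 9


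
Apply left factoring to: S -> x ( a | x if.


Common prefix: 'x'
Factored: S -> x S', S' -> ( a | if


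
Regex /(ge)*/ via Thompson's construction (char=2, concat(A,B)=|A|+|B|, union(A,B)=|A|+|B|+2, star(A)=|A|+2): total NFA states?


Syntax tree has 2 char leaf(s), 0 union(s), 1 star(s)
chars contribute 2×2 = 4; each union adds +2; each star adds +2
Total: 4 + 0 + 2 = 6 states


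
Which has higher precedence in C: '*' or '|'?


'*' is multiplicative (level 10); '|' is bitwise OR (level 3)
Higher level binds tighter
'*' has higher precedence than '|'


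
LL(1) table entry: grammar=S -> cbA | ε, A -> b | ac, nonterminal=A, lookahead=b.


For [A, b]: 'b' ∈ FIRST(b)
Entry: A -> b


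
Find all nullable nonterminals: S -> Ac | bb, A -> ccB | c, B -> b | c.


A nonterminal is nullable iff some alternative derives ε (directly, or every symbol in it is nullable)
Nullable: {}


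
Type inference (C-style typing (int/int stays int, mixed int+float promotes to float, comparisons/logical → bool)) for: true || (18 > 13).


Operand types: bool || bool
Rule: logical operators take bool operands and yield bool
Result type: bool


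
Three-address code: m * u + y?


Break into single-operator statements:
t1 = m * u
t2 = t1 + y


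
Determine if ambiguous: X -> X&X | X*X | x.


'x&x*x' has two parse trees (no precedence encoded between & and *)
Ambiguous


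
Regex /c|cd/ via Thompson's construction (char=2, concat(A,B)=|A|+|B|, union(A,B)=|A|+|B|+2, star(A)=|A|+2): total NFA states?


Syntax tree has 3 char leaf(s), 1 union(s), 0 star(s)
chars contribute 3×2 = 6; each union adds +2; each star adds +2
Total: 6 + 2 + 0 = 8 states


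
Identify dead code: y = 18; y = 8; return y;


first assignment to y is overwritten before any read
Dead: 'y = 18'


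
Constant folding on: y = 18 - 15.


18 - 15 = 3 at compile time
Optimized: y = 3


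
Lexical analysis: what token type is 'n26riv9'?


Pattern: letter/underscore followed by alphanumerics, not a keyword
Type: IDENTIFIER


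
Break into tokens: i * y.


Scan left to right, longest-match per lexeme
Tokens: ID(i), OP(*), ID(y)


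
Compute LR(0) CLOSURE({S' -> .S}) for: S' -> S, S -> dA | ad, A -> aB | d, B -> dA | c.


Start: S' -> .S
For each item with dot before a nonterminal B, add B -> .γ for every B-production
Closure: [S' -> .S, S -> .dA, S -> .ad]


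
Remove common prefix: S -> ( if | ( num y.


Common prefix: '('
Factored: S -> ( S', S' -> if | num y


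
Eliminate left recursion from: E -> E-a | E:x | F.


Left-recursive alternatives: E-a, E:x; non-recursive: F
Introduce E': E -> FE', E' -> -aE' | :xE' | ε


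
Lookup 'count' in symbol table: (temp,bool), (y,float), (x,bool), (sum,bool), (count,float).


Lookup 'count' → type float


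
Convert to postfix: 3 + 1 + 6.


Left to right (same or higher precedence on left)
Postfix: 3 1 + 6 +


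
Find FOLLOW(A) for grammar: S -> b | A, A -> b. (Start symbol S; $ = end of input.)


$ ∈ FOLLOW(S). For each A -> αBβ: add FIRST(β)\{ε} to FOLLOW(B); if β nullable, add FOLLOW(A).
FOLLOW(A) = {$}


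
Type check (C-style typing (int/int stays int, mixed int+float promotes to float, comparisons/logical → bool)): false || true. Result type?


Operand types: bool || bool
Rule: logical operators take bool operands and yield bool
Result type: bool


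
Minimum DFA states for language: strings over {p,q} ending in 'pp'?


Track the longest suffix of input matching a prefix of 'pp': 3 classes (prefixes of length 0..2)
Minimal DFA: 3 states


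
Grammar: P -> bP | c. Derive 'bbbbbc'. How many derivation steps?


Derivation: P => bP => bbP => bbbP => bbbbP => bbbbbP => bbbbbc
Steps: 6


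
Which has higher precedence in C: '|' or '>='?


'>=' is relational (level 7); '|' is bitwise OR (level 3)
Higher level binds tighter
'>=' has higher precedence than '|'


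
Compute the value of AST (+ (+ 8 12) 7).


Evaluate inner: (+ 8 12) = 20
Evaluate root: (+ 20 7) = 27
Result: 27


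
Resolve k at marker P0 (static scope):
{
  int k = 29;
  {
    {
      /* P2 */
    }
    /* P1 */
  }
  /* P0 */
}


k declared in the same block as P0
k = 29


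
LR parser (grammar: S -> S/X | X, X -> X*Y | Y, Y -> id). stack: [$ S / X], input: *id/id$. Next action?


'*' can extend X; shift to build X -> X*Y
Action: shift


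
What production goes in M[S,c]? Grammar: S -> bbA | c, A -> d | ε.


For [S, c]: 'c' ∈ FIRST(c)
Entry: S -> c


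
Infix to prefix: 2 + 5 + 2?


left-to-right (same/higher precedence on left): tree is (+ (+ 2 5) 2)
Prefix: + + 2 5 2


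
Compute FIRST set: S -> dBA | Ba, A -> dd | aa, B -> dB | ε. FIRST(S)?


Per alternative of S: FIRST(dBA) = {d}; FIRST(Ba) = {a, d}
FIRST(S) = {a, d}


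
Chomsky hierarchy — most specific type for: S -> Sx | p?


Left-linear: every RHS is a terminal or one nonterminal followed by a terminal
Classification: Type 3 (Regular)


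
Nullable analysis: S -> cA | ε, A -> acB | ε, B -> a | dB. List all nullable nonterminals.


A nonterminal is nullable iff some alternative derives ε (directly, or every symbol in it is nullable)
Nullable: {A, S}


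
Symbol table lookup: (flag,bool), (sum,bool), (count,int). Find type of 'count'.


Lookup 'count' → type int


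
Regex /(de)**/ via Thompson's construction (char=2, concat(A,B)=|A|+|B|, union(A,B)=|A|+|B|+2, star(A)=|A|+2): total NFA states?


Syntax tree has 2 char leaf(s), 0 union(s), 2 star(s)
chars contribute 2×2 = 4; each union adds +2; each star adds +2
Total: 4 + 0 + 4 = 8 states


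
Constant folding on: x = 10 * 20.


10 * 20 = 200 at compile time
Optimized: x = 200


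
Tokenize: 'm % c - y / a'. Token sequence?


Scan left to right, longest-match per lexeme
Tokens: ID(m), OP(%), ID(c), OP(-), ID(y), OP(/), ID(a)


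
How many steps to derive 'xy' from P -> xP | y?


Derivation: P => xP => xy
Steps: 2


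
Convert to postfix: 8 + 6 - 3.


Left to right (same or higher precedence on left)
Postfix: 8 6 + 3 -


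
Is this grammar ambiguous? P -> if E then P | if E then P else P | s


dangling else: 'if E then if E then s else s' parses two ways
Ambiguous


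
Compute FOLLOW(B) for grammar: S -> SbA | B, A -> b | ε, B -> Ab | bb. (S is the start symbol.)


$ ∈ FOLLOW(S). For each A -> αBβ: add FIRST(β)\{ε} to FOLLOW(B); if β nullable, add FOLLOW(A).
FOLLOW(B) = {$, b}


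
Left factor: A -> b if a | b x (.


Common prefix: 'b'
Factored: A -> b A', A' -> if a | x (


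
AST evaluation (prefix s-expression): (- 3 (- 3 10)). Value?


Evaluate inner: (- 3 10) = -7
Evaluate root: (- 3 -7) = 10
Result: 10


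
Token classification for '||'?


Pattern: operator symbol
Type: OPERATOR


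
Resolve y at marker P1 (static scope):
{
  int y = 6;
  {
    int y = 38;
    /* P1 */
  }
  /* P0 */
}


y declared in the same block as P1
y = 38


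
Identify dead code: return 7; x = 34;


statement follows a return and is unreachable
Dead: 'x = 34'


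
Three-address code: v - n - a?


Break into single-operator statements:
t1 = v - n
t2 = t1 - a


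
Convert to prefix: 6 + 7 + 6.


left-to-right (same/higher precedence on left): tree is (+ (+ 6 7) 6)
Prefix: + + 6 7 6


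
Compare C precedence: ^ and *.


'*' is multiplicative (level 10); '^' is bitwise XOR (level 4)
Higher level binds tighter
'*' has higher precedence than '^'


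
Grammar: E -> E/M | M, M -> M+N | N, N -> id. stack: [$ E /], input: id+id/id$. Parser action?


no handle ('E/' is not any RHS); shift 'id'
Action: shift


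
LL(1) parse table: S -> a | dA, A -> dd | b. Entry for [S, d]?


For [S, d]: 'd' ∈ FIRST(dA)
Entry: S -> dA


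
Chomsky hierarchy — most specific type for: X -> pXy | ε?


Single nonterminal LHS, but p^n y^n is not regular
Classification: Type 2 (Context-Free)


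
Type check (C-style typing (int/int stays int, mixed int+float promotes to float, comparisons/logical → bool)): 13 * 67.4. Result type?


Operand types: int * float
Rule: mixed int/float promotes to float; int/int stays int
Result type: float


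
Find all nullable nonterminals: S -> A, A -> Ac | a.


A nonterminal is nullable iff some alternative derives ε (directly, or every symbol in it is nullable)
Nullable: {}


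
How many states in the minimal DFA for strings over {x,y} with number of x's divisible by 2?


Track (count of x) mod 2: states 0..1, accept at 0
Minimal DFA: 2 states


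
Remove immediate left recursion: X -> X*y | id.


Left-recursive alternatives: X*y; non-recursive: id
Introduce X': X -> idX', X' -> *yX' | ε


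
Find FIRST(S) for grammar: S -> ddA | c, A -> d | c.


Per alternative of S: FIRST(ddA) = {d}; FIRST(c) = {c}
FIRST(S) = {c, d}


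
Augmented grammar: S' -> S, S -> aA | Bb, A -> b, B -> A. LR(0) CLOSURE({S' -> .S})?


Start: S' -> .S
For each item with dot before a nonterminal B, add B -> .γ for every B-production
Closure: [S' -> .S, S -> .aA, S -> .Bb, B -> .A, A -> .b]


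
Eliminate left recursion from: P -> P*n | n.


Left-recursive alternatives: P*n; non-recursive: n
Introduce P': P -> nP', P' -> *nP' | ε


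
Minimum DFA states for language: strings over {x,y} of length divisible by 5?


Track length mod 5: states 0..4, accept at 0
Minimal DFA: 5 states


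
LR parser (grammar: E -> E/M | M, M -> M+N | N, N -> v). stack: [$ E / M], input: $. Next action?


handle 'E/M' on top; lookahead ∈ FOLLOW(E) = {/, $}
Action: reduce (E -> E/M)


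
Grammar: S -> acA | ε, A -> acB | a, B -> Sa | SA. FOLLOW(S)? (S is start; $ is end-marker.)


$ ∈ FOLLOW(S). For each A -> αBβ: add FIRST(β)\{ε} to FOLLOW(B); if β nullable, add FOLLOW(A).
FOLLOW(S) = {$, a}


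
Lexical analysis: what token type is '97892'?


Pattern: digits only
Type: INTEGER_LITERAL


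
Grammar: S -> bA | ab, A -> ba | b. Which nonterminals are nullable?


A nonterminal is nullable iff some alternative derives ε (directly, or every symbol in it is nullable)
Nullable: {}


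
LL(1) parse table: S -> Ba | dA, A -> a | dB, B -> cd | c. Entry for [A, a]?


For [A, a]: 'a' ∈ FIRST(a)
Entry: A -> a


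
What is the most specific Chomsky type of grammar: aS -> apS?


LHS has context (more than one symbol) and |LHS| ≤ |RHS|
Classification: Type 1 (Context-Sensitive)


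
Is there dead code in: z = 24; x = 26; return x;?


z is assigned but never read
Dead: 'z = 24'


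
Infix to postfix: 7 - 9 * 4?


* has higher precedence, evaluate 9*4 first
Postfix: 7 9 4 * -


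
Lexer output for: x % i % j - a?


Scan left to right, longest-match per lexeme
Tokens: ID(x), OP(%), ID(i), OP(%), ID(j), OP(-), ID(a)


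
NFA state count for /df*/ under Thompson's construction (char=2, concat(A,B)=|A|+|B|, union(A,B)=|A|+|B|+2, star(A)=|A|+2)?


Syntax tree has 2 char leaf(s), 0 union(s), 1 star(s)
chars contribute 2×2 = 4; each union adds +2; each star adds +2
Total: 4 + 0 + 2 = 6 states


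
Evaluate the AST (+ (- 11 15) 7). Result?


Evaluate inner: (- 11 15) = -4
Evaluate root: (+ -4 7) = 3
Result: 3


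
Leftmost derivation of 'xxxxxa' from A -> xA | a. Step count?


Derivation: A => xA => xxA => xxxA => xxxxA => xxxxxA => xxxxxa
Steps: 6


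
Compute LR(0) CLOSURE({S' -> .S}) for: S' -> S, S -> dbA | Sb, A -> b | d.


Start: S' -> .S
For each item with dot before a nonterminal B, add B -> .γ for every B-production
Closure: [S' -> .S, S -> .dbA, S -> .Sb]


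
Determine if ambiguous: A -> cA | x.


right-linear, alternatives start with distinct terminals 'c' vs 'x': unique leftmost derivation
Unambiguous


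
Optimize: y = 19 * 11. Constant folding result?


19 * 11 = 209 at compile time
Optimized: y = 209


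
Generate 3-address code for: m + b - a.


Break into single-operator statements:
t1 = m + b
t2 = t1 - a


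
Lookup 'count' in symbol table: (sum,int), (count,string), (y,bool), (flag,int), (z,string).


Lookup 'count' → type string


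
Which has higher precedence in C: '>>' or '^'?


'>>' is shift (level 8); '^' is bitwise XOR (level 4)
Higher level binds tighter
'>>' has higher precedence than '^'


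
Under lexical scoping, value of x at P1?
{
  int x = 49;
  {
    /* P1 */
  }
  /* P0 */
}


P1's block does not declare x; resolves to the enclosing declaration at depth 0
x = 49


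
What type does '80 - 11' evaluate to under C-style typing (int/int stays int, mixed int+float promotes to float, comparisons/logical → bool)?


Operand types: int - int
Rule: mixed int/float promotes to float; int/int stays int
Result type: int


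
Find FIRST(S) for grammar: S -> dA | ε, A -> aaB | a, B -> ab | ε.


Per alternative of S: FIRST(dA) = {d}; FIRST(ε) = {ε}
FIRST(S) = {d, ε}


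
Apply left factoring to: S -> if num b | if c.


Common prefix: 'if'
Factored: S -> if S', S' -> num b | c


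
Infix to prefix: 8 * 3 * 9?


left-to-right (same/higher precedence on left): tree is (* (* 8 3) 9)
Prefix: * * 8 3 9


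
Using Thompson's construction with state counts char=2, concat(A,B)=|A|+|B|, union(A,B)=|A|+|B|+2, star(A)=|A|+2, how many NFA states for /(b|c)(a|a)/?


Syntax tree has 4 char leaf(s), 2 union(s), 0 star(s)
chars contribute 4×2 = 8; each union adds +2; each star adds +2
Total: 8 + 4 + 0 = 12 states


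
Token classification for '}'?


Pattern: delimiter/punctuation
Type: PUNCTUATION


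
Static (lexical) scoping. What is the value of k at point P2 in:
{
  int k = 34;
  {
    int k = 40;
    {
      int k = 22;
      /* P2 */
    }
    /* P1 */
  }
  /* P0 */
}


k declared in the same block as P2
k = 22


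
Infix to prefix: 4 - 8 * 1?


'*' binds tighter: tree is (- 4 (* 8 1))
Prefix: - 4 * 8 1


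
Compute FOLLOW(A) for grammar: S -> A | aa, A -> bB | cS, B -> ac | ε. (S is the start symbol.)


$ ∈ FOLLOW(S). For each A -> αBβ: add FIRST(β)\{ε} to FOLLOW(B); if β nullable, add FOLLOW(A).
FOLLOW(A) = {$}


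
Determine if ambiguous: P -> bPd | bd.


balanced b^n…d^n: each string has a unique parse
Unambiguous


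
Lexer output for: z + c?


Scan left to right, longest-match per lexeme
Tokens: ID(z), OP(+), ID(c)


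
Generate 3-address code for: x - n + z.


Break into single-operator statements:
t1 = x - n
t2 = t1 + z


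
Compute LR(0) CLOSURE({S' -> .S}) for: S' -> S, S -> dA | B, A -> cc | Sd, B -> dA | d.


Start: S' -> .S
For each item with dot before a nonterminal B, add B -> .γ for every B-production
Closure: [S' -> .S, S -> .dA, S -> .B, B -> .dA, B -> .d]


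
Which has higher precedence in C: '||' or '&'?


'&' is bitwise AND (level 5); '||' is logical OR (level 1)
Higher level binds tighter
'&' has higher precedence than '||'


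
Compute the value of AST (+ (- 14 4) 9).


Evaluate inner: (- 14 4) = 10
Evaluate root: (+ 10 9) = 19
Result: 19


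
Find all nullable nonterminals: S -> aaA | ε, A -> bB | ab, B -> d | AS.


A nonterminal is nullable iff some alternative derives ε (directly, or every symbol in it is nullable)
Nullable: {S}


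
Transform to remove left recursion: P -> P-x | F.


Left-recursive alternatives: P-x; non-recursive: F
Introduce P': P -> FP', P' -> -xP' | ε


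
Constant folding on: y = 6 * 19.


6 * 19 = 114 at compile time
Optimized: y = 114


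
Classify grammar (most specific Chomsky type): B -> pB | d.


Right-linear: every RHS is a terminal or a terminal followed by one nonterminal
Classification: Type 3 (Regular)


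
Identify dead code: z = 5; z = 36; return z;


first assignment to z is overwritten before any read
Dead: 'z = 5'


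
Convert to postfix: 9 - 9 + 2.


Left to right (same or higher precedence on left)
Postfix: 9 9 - 2 +


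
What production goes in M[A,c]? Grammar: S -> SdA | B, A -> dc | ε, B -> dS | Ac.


For [A, c]: ε is nullable and 'c' ∈ FOLLOW(A)
Entry: A -> ε


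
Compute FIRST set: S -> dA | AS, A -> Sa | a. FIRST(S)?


Per alternative of S: FIRST(dA) = {d}; FIRST(AS) = {a, d}
FIRST(S) = {a, d}


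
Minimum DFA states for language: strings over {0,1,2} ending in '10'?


Track the longest suffix of input matching a prefix of '10': 3 classes (prefixes of length 0..2)
Minimal DFA: 3 states


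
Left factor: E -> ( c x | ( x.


Common prefix: '('
Factored: E -> ( E', E' -> c x | x


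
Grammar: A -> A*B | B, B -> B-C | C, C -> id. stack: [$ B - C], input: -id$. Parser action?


handle 'B-C' on top
Action: reduce (B -> B-C)


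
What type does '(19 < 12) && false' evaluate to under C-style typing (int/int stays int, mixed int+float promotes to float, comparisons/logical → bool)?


Operand types: bool && bool
Rule: logical operators take bool operands and yield bool
Result type: bool


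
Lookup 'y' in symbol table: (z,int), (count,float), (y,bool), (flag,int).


Lookup 'y' → type bool


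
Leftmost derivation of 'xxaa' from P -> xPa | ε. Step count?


Derivation: P => xPa => xxPaa => xxaa
Steps: 3


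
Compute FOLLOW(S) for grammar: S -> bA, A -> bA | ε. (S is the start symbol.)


$ ∈ FOLLOW(S). For each A -> αBβ: add FIRST(β)\{ε} to FOLLOW(B); if β nullable, add FOLLOW(A).
FOLLOW(S) = {$}


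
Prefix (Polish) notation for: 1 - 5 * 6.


'*' binds tighter: tree is (- 1 (* 5 6))
Prefix: - 1 * 5 6


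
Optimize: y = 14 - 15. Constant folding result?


14 - 15 = -1 at compile time
Optimized: y = -1


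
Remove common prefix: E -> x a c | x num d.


Common prefix: 'x'
Factored: E -> x E', E' -> a c | num d


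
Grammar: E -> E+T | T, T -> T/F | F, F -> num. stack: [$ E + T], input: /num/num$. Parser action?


'/' can extend T; shift to build T -> T/F
Action: shift


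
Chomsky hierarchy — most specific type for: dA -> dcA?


LHS has context (more than one symbol) and |LHS| ≤ |RHS|
Classification: Type 1 (Context-Sensitive)


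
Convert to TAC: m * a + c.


Break into single-operator statements:
t1 = m * a
t2 = t1 + c


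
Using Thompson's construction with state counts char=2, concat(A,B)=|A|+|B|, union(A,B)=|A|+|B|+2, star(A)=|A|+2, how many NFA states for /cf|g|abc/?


Syntax tree has 6 char leaf(s), 2 union(s), 0 star(s)
chars contribute 6×2 = 12; each union adds +2; each star adds +2
Total: 12 + 4 + 0 = 16 states


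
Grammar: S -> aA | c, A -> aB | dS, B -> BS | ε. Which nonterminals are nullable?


A nonterminal is nullable iff some alternative derives ε (directly, or every symbol in it is nullable)
Nullable: {B}


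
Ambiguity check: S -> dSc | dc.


balanced d^n…c^n: each string has a unique parse
Unambiguous


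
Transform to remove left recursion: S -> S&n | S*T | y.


Left-recursive alternatives: S&n, S*T; non-recursive: y
Introduce S': S -> yS', S' -> &nS' | *TS' | ε


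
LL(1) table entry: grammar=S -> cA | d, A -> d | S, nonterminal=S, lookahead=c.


For [S, c]: 'c' ∈ FIRST(cA)
Entry: S -> cA


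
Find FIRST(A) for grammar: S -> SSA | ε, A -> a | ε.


Per alternative of A: FIRST(a) = {a}; FIRST(ε) = {ε}
FIRST(A) = {a, ε}


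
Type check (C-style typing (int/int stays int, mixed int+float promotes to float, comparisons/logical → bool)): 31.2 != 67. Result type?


Operand types: float != int
Rule: comparison yields bool
Result type: bool


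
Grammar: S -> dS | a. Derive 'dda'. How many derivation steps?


Derivation: S => dS => ddS => dda
Steps: 3


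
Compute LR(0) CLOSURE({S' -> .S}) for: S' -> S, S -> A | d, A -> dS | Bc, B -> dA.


Start: S' -> .S
For each item with dot before a nonterminal B, add B -> .γ for every B-production
Closure: [S' -> .S, S -> .A, S -> .d, A -> .dS, A -> .Bc, B -> .dA]


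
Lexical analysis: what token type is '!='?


Pattern: operator symbol
Type: OPERATOR


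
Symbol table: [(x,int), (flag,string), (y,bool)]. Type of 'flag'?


Lookup 'flag' → type string


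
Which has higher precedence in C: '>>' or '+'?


'+' is additive (level 9); '>>' is shift (level 8)
Higher level binds tighter
'+' has higher precedence than '>>'


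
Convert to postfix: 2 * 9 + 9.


Left to right (same or higher precedence on left)
Postfix: 2 9 * 9 +


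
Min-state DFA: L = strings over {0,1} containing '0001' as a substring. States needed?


KMP-style automaton: 4 progress states + 1 absorbing accept = 5
Minimal DFA: 5 states


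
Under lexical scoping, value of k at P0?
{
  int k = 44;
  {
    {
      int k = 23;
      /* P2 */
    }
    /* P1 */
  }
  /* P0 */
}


k declared in the same block as P0
k = 44


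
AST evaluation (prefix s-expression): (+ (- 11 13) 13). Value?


Evaluate inner: (- 11 13) = -2
Evaluate root: (+ -2 13) = 11
Result: 11


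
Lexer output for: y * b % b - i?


Scan left to right, longest-match per lexeme
Tokens: ID(y), OP(*), ID(b), OP(%), ID(b), OP(-), ID(i)


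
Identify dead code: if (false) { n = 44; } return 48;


condition is constant false, so the whole block is unreachable
Dead: 'if (false) { n = 44; }'


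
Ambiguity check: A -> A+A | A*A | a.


'a+a*a' has two parse trees (no precedence encoded between + and *)
Ambiguous


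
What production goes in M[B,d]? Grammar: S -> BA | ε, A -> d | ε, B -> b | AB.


For [B, d]: 'd' ∈ FIRST(AB)
Entry: B -> AB


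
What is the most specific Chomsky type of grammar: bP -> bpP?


LHS has context (more than one symbol) and |LHS| ≤ |RHS|
Classification: Type 1 (Context-Sensitive)


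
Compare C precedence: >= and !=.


'>=' is relational (level 7); '!=' is equality (level 6)
Higher level binds tighter
'>=' has higher precedence than '!='


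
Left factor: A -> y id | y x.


Common prefix: 'y'
Factored: A -> y A', A' -> id | x


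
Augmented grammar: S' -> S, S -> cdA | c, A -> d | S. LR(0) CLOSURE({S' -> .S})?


Start: S' -> .S
For each item with dot before a nonterminal B, add B -> .γ for every B-production
Closure: [S' -> .S, S -> .cdA, S -> .c]


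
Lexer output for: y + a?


Scan left to right, longest-match per lexeme
Tokens: ID(y), OP(+), ID(a)


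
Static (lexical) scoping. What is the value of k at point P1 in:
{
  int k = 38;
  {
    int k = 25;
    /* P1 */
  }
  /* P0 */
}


k declared in the same block as P1
k = 25


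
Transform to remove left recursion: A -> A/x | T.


Left-recursive alternatives: A/x; non-recursive: T
Introduce A': A -> TA', A' -> /xA' | ε


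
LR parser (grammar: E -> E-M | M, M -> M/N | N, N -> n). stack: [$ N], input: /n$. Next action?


'N' (not preceded by M/) is the handle for M -> N
Action: reduce (M -> N)


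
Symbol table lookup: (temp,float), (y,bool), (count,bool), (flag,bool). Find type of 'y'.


Lookup 'y' → type bool


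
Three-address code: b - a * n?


Break into single-operator statements:
t1 = a * n
t2 = b - t1


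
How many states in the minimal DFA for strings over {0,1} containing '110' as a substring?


KMP-style automaton: 3 progress states + 1 absorbing accept = 4
Minimal DFA: 4 states


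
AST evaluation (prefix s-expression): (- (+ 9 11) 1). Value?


Evaluate inner: (+ 9 11) = 20
Evaluate root: (- 20 1) = 19
Result: 19


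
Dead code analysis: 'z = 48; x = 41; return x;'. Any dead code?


z is assigned but never read
Dead: 'z = 48'


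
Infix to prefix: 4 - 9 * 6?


'*' binds tighter: tree is (- 4 (* 9 6))
Prefix: - 4 * 9 6


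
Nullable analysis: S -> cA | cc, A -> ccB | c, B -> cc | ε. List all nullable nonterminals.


A nonterminal is nullable iff some alternative derives ε (directly, or every symbol in it is nullable)
Nullable: {B}


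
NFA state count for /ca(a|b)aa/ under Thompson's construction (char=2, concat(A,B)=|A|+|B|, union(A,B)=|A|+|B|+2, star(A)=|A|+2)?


Syntax tree has 6 char leaf(s), 1 union(s), 0 star(s)
chars contribute 6×2 = 12; each union adds +2; each star adds +2
Total: 12 + 2 + 0 = 14 states


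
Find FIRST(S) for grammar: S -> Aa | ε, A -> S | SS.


Per alternative of S: FIRST(Aa) = {a}; FIRST(ε) = {ε}
FIRST(S) = {a, ε}


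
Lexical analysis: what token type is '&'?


Pattern: operator symbol
Type: OPERATOR


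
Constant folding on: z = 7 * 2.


7 * 2 = 14 at compile time
Optimized: z = 14


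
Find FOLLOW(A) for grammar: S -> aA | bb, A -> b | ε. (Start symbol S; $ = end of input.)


$ ∈ FOLLOW(S). For each A -> αBβ: add FIRST(β)\{ε} to FOLLOW(B); if β nullable, add FOLLOW(A).
FOLLOW(A) = {$}


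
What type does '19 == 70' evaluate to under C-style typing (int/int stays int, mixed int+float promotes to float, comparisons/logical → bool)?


Operand types: int == int
Rule: comparison yields bool
Result type: bool


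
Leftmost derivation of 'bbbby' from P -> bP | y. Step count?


Derivation: P => bP => bbP => bbbP => bbbbP => bbbby
Steps: 5


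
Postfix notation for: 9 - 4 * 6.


* has higher precedence, evaluate 4*6 first
Postfix: 9 4 6 * -


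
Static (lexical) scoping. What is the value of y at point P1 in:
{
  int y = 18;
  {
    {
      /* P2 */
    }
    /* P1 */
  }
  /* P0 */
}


P1's block does not declare y; resolves to the enclosing declaration at depth 0
y = 18


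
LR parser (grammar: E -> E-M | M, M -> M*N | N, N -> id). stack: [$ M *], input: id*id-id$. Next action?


no handle; shift 'id'
Action: shift


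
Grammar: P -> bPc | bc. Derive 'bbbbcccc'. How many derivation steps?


Derivation: P => bPc => bbPcc => bbbPccc => bbbbcccc
Steps: 4


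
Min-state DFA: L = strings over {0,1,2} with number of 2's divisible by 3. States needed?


Track (count of 2) mod 3: states 0..2, accept at 0
Minimal DFA: 3 states


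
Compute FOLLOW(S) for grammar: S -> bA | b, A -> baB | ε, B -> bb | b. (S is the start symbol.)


$ ∈ FOLLOW(S). For each A -> αBβ: add FIRST(β)\{ε} to FOLLOW(B); if β nullable, add FOLLOW(A).
FOLLOW(S) = {$}


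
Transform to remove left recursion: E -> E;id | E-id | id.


Left-recursive alternatives: E;id, E-id; non-recursive: id
Introduce E': E -> idE', E' -> ;idE' | -idE' | ε


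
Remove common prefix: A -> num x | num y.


Common prefix: 'num'
Factored: A -> num A', A' -> x | y


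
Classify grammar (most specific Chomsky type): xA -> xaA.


LHS has context (more than one symbol) and |LHS| ≤ |RHS|
Classification: Type 1 (Context-Sensitive)


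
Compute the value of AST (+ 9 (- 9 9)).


Evaluate inner: (- 9 9) = 0
Evaluate root: (+ 9 0) = 9
Result: 9


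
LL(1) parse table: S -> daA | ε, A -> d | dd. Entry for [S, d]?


For [S, d]: 'd' ∈ FIRST(daA)
Entry: S -> daA


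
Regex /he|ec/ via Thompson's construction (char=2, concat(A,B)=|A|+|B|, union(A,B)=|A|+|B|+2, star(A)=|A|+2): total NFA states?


Syntax tree has 4 char leaf(s), 1 union(s), 0 star(s)
chars contribute 4×2 = 8; each union adds +2; each star adds +2
Total: 8 + 2 + 0 = 10 states


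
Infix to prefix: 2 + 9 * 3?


'*' binds tighter: tree is (+ 2 (* 9 3))
Prefix: + 2 * 9 3


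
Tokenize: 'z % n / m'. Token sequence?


Scan left to right, longest-match per lexeme
Tokens: ID(z), OP(%), ID(n), OP(/), ID(m)


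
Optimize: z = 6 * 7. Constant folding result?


6 * 7 = 42 at compile time
Optimized: z = 42


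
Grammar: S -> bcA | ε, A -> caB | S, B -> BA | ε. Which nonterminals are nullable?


A nonterminal is nullable iff some alternative derives ε (directly, or every symbol in it is nullable)
Nullable: {A, B, S}


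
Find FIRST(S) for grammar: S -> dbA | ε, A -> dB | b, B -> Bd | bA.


Per alternative of S: FIRST(dbA) = {d}; FIRST(ε) = {ε}
FIRST(S) = {d, ε}


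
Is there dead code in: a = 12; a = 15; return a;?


first assignment to a is overwritten before any read
Dead: 'a = 12'


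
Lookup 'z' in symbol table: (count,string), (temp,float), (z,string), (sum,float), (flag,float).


Lookup 'z' → type string


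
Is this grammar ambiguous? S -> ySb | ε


balanced y^n…b^n: each string has a unique parse
Unambiguous


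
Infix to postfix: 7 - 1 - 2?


Left to right (same or higher precedence on left)
Postfix: 7 1 - 2 -


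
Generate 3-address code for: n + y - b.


Break into single-operator statements:
t1 = n + y
t2 = t1 - b


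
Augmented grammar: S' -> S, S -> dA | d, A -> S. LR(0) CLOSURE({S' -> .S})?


Start: S' -> .S
For each item with dot before a nonterminal B, add B -> .γ for every B-production
Closure: [S' -> .S, S -> .dA, S -> .d]


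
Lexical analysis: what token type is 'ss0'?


Pattern: letter/underscore followed by alphanumerics, not a keyword
Type: IDENTIFIER


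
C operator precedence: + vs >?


'+' is additive (level 9); '>' is relational (level 7)
Higher level binds tighter
'+' has higher precedence than '>'


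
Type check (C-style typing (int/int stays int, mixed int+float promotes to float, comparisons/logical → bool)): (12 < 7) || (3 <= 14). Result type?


Operand types: bool || bool
Rule: logical operators take bool operands and yield bool
Result type: bool


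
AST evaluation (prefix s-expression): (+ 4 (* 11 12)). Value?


Evaluate inner: (* 11 12) = 132
Evaluate root: (+ 4 132) = 136
Result: 136


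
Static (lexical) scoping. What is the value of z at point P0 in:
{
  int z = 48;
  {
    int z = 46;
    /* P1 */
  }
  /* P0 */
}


z declared in the same block as P0
z = 48


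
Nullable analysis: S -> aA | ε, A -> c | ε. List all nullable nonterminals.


A nonterminal is nullable iff some alternative derives ε (directly, or every symbol in it is nullable)
Nullable: {A, S}


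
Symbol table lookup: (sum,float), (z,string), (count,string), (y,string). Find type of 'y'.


Lookup 'y' → type string


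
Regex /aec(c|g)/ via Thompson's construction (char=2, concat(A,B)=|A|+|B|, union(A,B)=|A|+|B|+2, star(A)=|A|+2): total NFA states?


Syntax tree has 5 char leaf(s), 1 union(s), 0 star(s)
chars contribute 5×2 = 10; each union adds +2; each star adds +2
Total: 10 + 2 + 0 = 12 states


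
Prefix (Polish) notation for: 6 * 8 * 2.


left-to-right (same/higher precedence on left): tree is (* (* 6 8) 2)
Prefix: * * 6 8 2


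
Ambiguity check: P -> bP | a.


right-linear, alternatives start with distinct terminals 'b' vs 'a': unique leftmost derivation
Unambiguous


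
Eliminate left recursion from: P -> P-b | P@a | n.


Left-recursive alternatives: P-b, P@a; non-recursive: n
Introduce P': P -> nP', P' -> -bP' | @aP' | ε


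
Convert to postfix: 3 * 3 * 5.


Left to right (same or higher precedence on left)
Postfix: 3 3 * 5 *


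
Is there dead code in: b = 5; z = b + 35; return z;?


b is read by z's definition; z is returned
No dead code


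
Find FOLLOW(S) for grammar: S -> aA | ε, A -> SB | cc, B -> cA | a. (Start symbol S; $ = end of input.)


$ ∈ FOLLOW(S). For each A -> αBβ: add FIRST(β)\{ε} to FOLLOW(B); if β nullable, add FOLLOW(A).
FOLLOW(S) = {$, a, c}


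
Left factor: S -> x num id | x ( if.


Common prefix: 'x'
Factored: S -> x S', S' -> num id | ( if


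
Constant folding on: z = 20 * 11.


20 * 11 = 220 at compile time
Optimized: z = 220


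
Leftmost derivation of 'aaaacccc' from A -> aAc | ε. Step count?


Derivation: A => aAc => aaAcc => aaaAccc => aaaaAcccc => aaaacccc
Steps: 5


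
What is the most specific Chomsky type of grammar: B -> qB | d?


Right-linear: every RHS is a terminal or a terminal followed by one nonterminal
Classification: Type 3 (Regular)


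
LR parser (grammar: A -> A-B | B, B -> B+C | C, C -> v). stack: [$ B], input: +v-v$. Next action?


shift '+' to continue B -> B+C
Action: shift


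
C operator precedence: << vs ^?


'<<' is shift (level 8); '^' is bitwise XOR (level 4)
Higher level binds tighter
'<<' has higher precedence than '^'


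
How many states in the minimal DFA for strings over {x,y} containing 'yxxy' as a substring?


KMP-style automaton: 4 progress states + 1 absorbing accept = 5
Minimal DFA: 5 states


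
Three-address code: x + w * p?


Break into single-operator statements:
t1 = w * p
t2 = x + t1


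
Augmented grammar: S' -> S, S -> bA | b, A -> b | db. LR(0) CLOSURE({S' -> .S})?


Start: S' -> .S
For each item with dot before a nonterminal B, add B -> .γ for every B-production
Closure: [S' -> .S, S -> .bA, S -> .b]


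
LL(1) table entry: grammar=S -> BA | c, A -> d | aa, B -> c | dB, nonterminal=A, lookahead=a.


For [A, a]: 'a' ∈ FIRST(aa)
Entry: A -> aa


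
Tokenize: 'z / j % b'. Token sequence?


Scan left to right, longest-match per lexeme
Tokens: ID(z), OP(/), ID(j), OP(%), ID(b)
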